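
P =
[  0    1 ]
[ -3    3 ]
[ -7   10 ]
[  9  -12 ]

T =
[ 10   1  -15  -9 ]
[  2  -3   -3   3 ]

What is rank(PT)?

2

First compute PT:
[[  2,  -3,  -3,   3],
 [-24, -12,  36,  36],
 [-50, -37,  75,  93],
 [ 66,  45, -99, -117]]
Now row reduce the product.
R2 ← R2 + (12)·R1: [0, -48, 0, 72]
R3 ← R3 + (25)·R1: [0, -112, 0, 168]
R4 ← R4 − (33)·R1: [0, 144, 0, -216]
R3 ← R3 − (7/3)·R2: [0, 0, 0, 0]
R4 ← R4 + (3)·R2: [0, 0, 0, 0]
2 nonzero rows, so rank(PT) = 2.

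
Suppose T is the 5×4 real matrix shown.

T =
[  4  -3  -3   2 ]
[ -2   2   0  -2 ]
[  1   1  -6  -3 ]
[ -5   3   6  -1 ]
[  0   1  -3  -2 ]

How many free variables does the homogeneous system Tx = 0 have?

2

Row reduce to echelon form.
R2 ← R2 + (1/2)·R1: [0, 1/2, -3/2, -1]
R3 ← R3 − (1/4)·R1: [0, 7/4, -21/4, -7/2]
R4 ← R4 + (5/4)·R1: [0, -3/4, 9/4, 3/2]
R3 ← R3 − (7/2)·R2: [0, 0, 0, 0]
R4 ← R4 + (3/2)·R2: [0, 0, 0, 0]
R5 ← R5 − (2)·R2: [0, 0, 0, 0]
2 nonzero rows, so rank(T) = 2.
T has 4 columns; by rank–nullity, nullity = 4 − 2 = 2.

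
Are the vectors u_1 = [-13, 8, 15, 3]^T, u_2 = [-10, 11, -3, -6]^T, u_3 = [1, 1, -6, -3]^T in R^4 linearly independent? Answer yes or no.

no

Form the matrix with these vectors as rows and row reduce.
R2 ← R2 − (10/13)·R1: [0, 63/13, -189/13, -108/13]
R3 ← R3 + (1/13)·R1: [0, 21/13, -63/13, -36/13]
R3 ← R3 − (1/3)·R2: [0, 0, 0, 0]
2 nonzero rows, so the 3 vectors span a space of dimension 2.
Since 2 < 3, the vectors are linearly dependent.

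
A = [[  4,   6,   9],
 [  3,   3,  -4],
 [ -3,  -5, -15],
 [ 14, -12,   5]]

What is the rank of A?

Row reduce to echelon form.
R2 ← R2 − (3/4)·R1: [0, -3/2, -43/4]
R3 ← R3 + (3/4)·R1: [0, -1/2, -33/4]
R4 ← R4 − (7/2)·R1: [0, -33, -53/2]
R3 ← R3 − (1/3)·R2: [0, 0, -14/3]
R4 ← R4 − (22)·R2: [0, 0, 210]
R4 ← R4 + (45)·R3: [0, 0, 0]
Echelon form has 3 nonzero rows, so rank(A) = 3.

3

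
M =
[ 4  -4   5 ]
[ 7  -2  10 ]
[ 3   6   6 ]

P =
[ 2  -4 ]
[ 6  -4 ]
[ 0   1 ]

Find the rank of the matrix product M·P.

First compute MP:
[[-16,   5],
 [  2, -10],
 [ 42, -30]]
Now row reduce the product.
R2 ← R2 + (1/8)·R1: [0, -75/8]
R3 ← R3 + (21/8)·R1: [0, -135/8]
R3 ← R3 − (9/5)·R2: [0, 0]
2 nonzero rows, so rank(MP) = 2.

2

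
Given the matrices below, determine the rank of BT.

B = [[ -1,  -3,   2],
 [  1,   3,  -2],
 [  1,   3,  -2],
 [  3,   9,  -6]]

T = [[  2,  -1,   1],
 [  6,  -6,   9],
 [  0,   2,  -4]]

1

First compute BT:
[[-20,  23, -36],
 [ 20, -23,  36],
 [ 20, -23,  36],
 [ 60, -69, 108]]
Now row reduce the product.
R2 ← R2 + R1: [0, 0, 0]
R3 ← R3 + R1: [0, 0, 0]
R4 ← R4 + (3)·R1: [0, 0, 0]
1 nonzero row, so rank(BT) = 1.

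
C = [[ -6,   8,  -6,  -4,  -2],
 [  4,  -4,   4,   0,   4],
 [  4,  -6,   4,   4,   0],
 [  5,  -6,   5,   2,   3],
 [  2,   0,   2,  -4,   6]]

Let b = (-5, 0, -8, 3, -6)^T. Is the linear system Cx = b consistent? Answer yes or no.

no

Row reduce the augmented matrix [C | b].
R2 ← R2 + (2/3)·R1: [0, 4/3, 0, -8/3, 8/3, -10/3]
R3 ← R3 + (2/3)·R1: [0, -2/3, 0, 4/3, -4/3, -34/3]
R4 ← R4 + (5/6)·R1: [0, 2/3, 0, -4/3, 4/3, -7/6]
R5 ← R5 + (1/3)·R1: [0, 8/3, 0, -16/3, 16/3, -23/3]
R3 ← R3 + (1/2)·R2: [0, 0, 0, 0, 0, -13]
R4 ← R4 − (1/2)·R2: [0, 0, 0, 0, 0, 1/2]
R5 ← R5 − (2)·R2: [0, 0, 0, 0, 0, -1]
R4 ← R4 + (1/26)·R3: [0, 0, 0, 0, 0, 0]
R5 ← R5 − (1/13)·R3: [0, 0, 0, 0, 0, 0]
The echelon form has 3 nonzero rows; the last pivot sits in the augmented column, so rank(C) = 2 but rank([C|b]) = 3.
Since the ranks differ, the system is inconsistent.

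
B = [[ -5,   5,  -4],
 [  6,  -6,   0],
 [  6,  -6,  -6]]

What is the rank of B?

Row reduce to echelon form.
R2 ← R2 + (6/5)·R1: [0, 0, -24/5]
R3 ← R3 + (6/5)·R1: [0, 0, -54/5]
R3 ← R3 − (9/4)·R2: [0, 0, 0]
Echelon form has 2 nonzero rows, so rank(B) = 2.

2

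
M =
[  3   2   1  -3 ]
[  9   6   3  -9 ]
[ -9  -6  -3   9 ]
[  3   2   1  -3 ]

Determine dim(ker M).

3

Row reduce to echelon form.
R2 ← R2 − (3)·R1: [0, 0, 0, 0]
R3 ← R3 + (3)·R1: [0, 0, 0, 0]
R4 ← R4 − R1: [0, 0, 0, 0]
1 nonzero row, so rank(M) = 1.
M has 4 columns; by rank–nullity, nullity = 4 − 1 = 3.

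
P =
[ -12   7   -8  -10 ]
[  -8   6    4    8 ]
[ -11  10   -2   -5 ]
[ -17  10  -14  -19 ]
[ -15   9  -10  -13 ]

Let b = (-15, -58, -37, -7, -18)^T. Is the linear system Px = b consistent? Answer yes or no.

yes

Row reduce the augmented matrix [P | b].
R2 ← R2 − (2/3)·R1: [0, 4/3, 28/3, 44/3, -48]
R3 ← R3 − (11/12)·R1: [0, 43/12, 16/3, 25/6, -93/4]
R4 ← R4 − (17/12)·R1: [0, 1/12, -8/3, -29/6, 57/4]
R5 ← R5 − (5/4)·R1: [0, 1/4, 0, -1/2, 3/4]
R3 ← R3 − (43/16)·R2: [0, 0, -79/4, -141/4, 423/4]
R4 ← R4 − (1/16)·R2: [0, 0, -13/4, -23/4, 69/4]
R5 ← R5 − (3/16)·R2: [0, 0, -7/4, -13/4, 39/4]
R4 ← R4 − (13/79)·R3: [0, 0, 0, 4/79, -12/79]
R5 ← R5 − (7/79)·R3: [0, 0, 0, -10/79, 30/79]
R5 ← R5 + (5/2)·R4: [0, 0, 0, 0, 0]
The echelon form has 4 nonzero rows, and every pivot lies in the first 4 columns, so rank(P) = rank([P|b]) = 4.
The system is consistent.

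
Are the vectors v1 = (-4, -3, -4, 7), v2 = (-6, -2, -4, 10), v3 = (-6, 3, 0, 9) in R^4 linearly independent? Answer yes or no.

Form the matrix with these vectors as rows and row reduce.
R2 ← R2 − (3/2)·R1: [0, 5/2, 2, -1/2]
R3 ← R3 − (3/2)·R1: [0, 15/2, 6, -3/2]
R3 ← R3 − (3)·R2: [0, 0, 0, 0]
2 nonzero rows, so the 3 vectors span a space of dimension 2.
Since 2 < 3, the vectors are linearly dependent.

no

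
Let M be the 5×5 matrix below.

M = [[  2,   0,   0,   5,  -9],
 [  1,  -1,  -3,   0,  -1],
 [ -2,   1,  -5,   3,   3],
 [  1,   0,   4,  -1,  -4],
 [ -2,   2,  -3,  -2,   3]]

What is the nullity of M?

Row reduce to echelon form.
R2 ← R2 − (1/2)·R1: [0, -1, -3, -5/2, 7/2]
R3 ← R3 + R1: [0, 1, -5, 8, -6]
R4 ← R4 − (1/2)·R1: [0, 0, 4, -7/2, 1/2]
R5 ← R5 + R1: [0, 2, -3, 3, -6]
R3 ← R3 + R2: [0, 0, -8, 11/2, -5/2]
R5 ← R5 + (2)·R2: [0, 0, -9, -2, 1]
R4 ← R4 + (1/2)·R3: [0, 0, 0, -3/4, -3/4]
R5 ← R5 − (9/8)·R3: [0, 0, 0, -131/16, 61/16]
R5 ← R5 − (131/12)·R4: [0, 0, 0, 0, 12]
5 nonzero rows, so rank(M) = 5.
M has 5 columns; by rank–nullity, nullity = 5 − 5 = 0.

0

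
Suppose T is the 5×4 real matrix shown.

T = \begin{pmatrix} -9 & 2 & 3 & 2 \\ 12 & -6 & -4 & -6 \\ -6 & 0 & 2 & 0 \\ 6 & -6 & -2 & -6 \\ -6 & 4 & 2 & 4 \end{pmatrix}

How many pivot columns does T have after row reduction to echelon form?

Row reduce to echelon form.
R2 ← R2 + (4/3)·R1: [0, -10/3, 0, -10/3]
R3 ← R3 − (2/3)·R1: [0, -4/3, 0, -4/3]
R4 ← R4 + (2/3)·R1: [0, -14/3, 0, -14/3]
R5 ← R5 − (2/3)·R1: [0, 8/3, 0, 8/3]
R3 ← R3 − (2/5)·R2: [0, 0, 0, 0]
R4 ← R4 − (7/5)·R2: [0, 0, 0, 0]
R5 ← R5 + (4/5)·R2: [0, 0, 0, 0]
Echelon form has 2 nonzero rows, so rank(T) = 2.
Each nonzero row contributes one pivot column: 2 pivot columns.

2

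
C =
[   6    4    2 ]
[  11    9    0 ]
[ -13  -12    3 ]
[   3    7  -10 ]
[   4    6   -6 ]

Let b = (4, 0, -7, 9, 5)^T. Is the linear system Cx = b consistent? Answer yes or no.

no

Row reduce the augmented matrix [C | b].
R2 ← R2 − (11/6)·R1: [0, 5/3, -11/3, -22/3]
R3 ← R3 + (13/6)·R1: [0, -10/3, 22/3, 5/3]
R4 ← R4 − (1/2)·R1: [0, 5, -11, 7]
R5 ← R5 − (2/3)·R1: [0, 10/3, -22/3, 7/3]
R3 ← R3 + (2)·R2: [0, 0, 0, -13]
R4 ← R4 − (3)·R2: [0, 0, 0, 29]
R5 ← R5 − (2)·R2: [0, 0, 0, 17]
R4 ← R4 + (29/13)·R3: [0, 0, 0, 0]
R5 ← R5 + (17/13)·R3: [0, 0, 0, 0]
The echelon form has 3 nonzero rows; the last pivot sits in the augmented column, so rank(C) = 2 but rank([C|b]) = 3.
Since the ranks differ, the system is inconsistent.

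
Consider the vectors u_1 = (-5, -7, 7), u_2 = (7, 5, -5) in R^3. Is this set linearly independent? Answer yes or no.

Form the matrix with these vectors as rows and row reduce.
R2 ← R2 + (7/5)·R1: [0, -24/5, 24/5]
2 nonzero rows, so the 2 vectors span a space of dimension 2.
Since 2 = 2, the vectors are linearly independent.

yes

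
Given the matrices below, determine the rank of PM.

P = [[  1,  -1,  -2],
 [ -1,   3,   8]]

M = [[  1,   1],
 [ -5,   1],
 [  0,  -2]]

2

First compute PM:
[[  6,   4],
 [-16, -14]]
Now row reduce the product.
R2 ← R2 + (8/3)·R1: [0, -10/3]
2 nonzero rows, so rank(PM) = 2.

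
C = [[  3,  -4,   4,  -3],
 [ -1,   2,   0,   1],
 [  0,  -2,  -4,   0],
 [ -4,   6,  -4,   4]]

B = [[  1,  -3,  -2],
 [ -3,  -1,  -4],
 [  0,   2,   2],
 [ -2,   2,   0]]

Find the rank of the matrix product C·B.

2

First compute CB:
[[ 21,  -3,  18],
 [ -9,   3,  -6],
 [  6,  -6,   0],
 [-30,   6, -24]]
Now row reduce the product.
R2 ← R2 + (3/7)·R1: [0, 12/7, 12/7]
R3 ← R3 − (2/7)·R1: [0, -36/7, -36/7]
R4 ← R4 + (10/7)·R1: [0, 12/7, 12/7]
R3 ← R3 + (3)·R2: [0, 0, 0]
R4 ← R4 − R2: [0, 0, 0]
2 nonzero rows, so rank(CB) = 2.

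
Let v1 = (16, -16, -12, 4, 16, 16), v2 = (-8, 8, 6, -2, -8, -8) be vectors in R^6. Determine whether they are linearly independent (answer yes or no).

no

Form the matrix with these vectors as rows and row reduce.
R2 ← R2 + (1/2)·R1: [0, 0, 0, 0, 0, 0]
1 nonzero row, so the 2 vectors span a space of dimension 1.
Since 1 < 2, the vectors are linearly dependent.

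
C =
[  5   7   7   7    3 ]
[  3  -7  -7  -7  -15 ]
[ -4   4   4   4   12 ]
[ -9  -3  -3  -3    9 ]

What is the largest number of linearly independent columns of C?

2

Row reduce to echelon form.
R2 ← R2 − (3/5)·R1: [0, -56/5, -56/5, -56/5, -84/5]
R3 ← R3 + (4/5)·R1: [0, 48/5, 48/5, 48/5, 72/5]
R4 ← R4 + (9/5)·R1: [0, 48/5, 48/5, 48/5, 72/5]
R3 ← R3 + (6/7)·R2: [0, 0, 0, 0, 0]
R4 ← R4 + (6/7)·R2: [0, 0, 0, 0, 0]
Echelon form has 2 nonzero rows, so rank(C) = 2.
The rank gives the maximum number of linearly independent columns: 2.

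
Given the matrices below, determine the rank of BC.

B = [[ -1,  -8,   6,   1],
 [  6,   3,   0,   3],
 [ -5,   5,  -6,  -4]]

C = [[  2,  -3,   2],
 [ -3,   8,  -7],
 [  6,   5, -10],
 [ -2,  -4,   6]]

First compute BC:
[[ 56, -35,   0],
 [ -3,  -6,   9],
 [-53,  41,  -9]]
Now row reduce the product.
R2 ← R2 + (3/56)·R1: [0, -63/8, 9]
R3 ← R3 + (53/56)·R1: [0, 63/8, -9]
R3 ← R3 + R2: [0, 0, 0]
2 nonzero rows, so rank(BC) = 2.

2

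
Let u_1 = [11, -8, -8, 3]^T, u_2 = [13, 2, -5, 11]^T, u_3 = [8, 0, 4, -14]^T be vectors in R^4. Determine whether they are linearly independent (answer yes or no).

yes

Form the matrix with these vectors as rows and row reduce.
R2 ← R2 − (13/11)·R1: [0, 126/11, 49/11, 82/11]
R3 ← R3 − (8/11)·R1: [0, 64/11, 108/11, -178/11]
R3 ← R3 − (32/63)·R2: [0, 0, 68/9, -1258/63]
3 nonzero rows, so the 3 vectors span a space of dimension 3.
Since 3 = 3, the vectors are linearly independent.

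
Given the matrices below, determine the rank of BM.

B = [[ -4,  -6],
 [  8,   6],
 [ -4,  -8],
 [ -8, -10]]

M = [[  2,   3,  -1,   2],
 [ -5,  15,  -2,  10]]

2

First compute BM:
[[ 22, -102,  16, -68],
 [-14, 114, -20,  76],
 [ 32, -132,  20, -88],
 [ 34, -174,  28, -116]]
Now row reduce the product.
R2 ← R2 + (7/11)·R1: [0, 540/11, -108/11, 360/11]
R3 ← R3 − (16/11)·R1: [0, 180/11, -36/11, 120/11]
R4 ← R4 − (17/11)·R1: [0, -180/11, 36/11, -120/11]
R3 ← R3 − (1/3)·R2: [0, 0, 0, 0]
R4 ← R4 + (1/3)·R2: [0, 0, 0, 0]
2 nonzero rows, so rank(BM) = 2.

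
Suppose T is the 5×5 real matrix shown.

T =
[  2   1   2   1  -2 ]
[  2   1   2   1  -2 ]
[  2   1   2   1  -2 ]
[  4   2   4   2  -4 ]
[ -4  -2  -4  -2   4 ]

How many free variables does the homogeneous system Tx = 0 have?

Row reduce to echelon form.
R2 ← R2 − R1: [0, 0, 0, 0, 0]
R3 ← R3 − R1: [0, 0, 0, 0, 0]
R4 ← R4 − (2)·R1: [0, 0, 0, 0, 0]
R5 ← R5 + (2)·R1: [0, 0, 0, 0, 0]
1 nonzero row, so rank(T) = 1.
T has 5 columns; by rank–nullity, nullity = 5 − 1 = 4.

4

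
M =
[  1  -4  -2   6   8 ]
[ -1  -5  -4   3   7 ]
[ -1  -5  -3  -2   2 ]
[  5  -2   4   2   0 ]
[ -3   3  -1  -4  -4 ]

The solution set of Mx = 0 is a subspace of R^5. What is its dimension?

2

Row reduce to echelon form.
R2 ← R2 + R1: [0, -9, -6, 9, 15]
R3 ← R3 + R1: [0, -9, -5, 4, 10]
R4 ← R4 − (5)·R1: [0, 18, 14, -28, -40]
R5 ← R5 + (3)·R1: [0, -9, -7, 14, 20]
R3 ← R3 − R2: [0, 0, 1, -5, -5]
R4 ← R4 + (2)·R2: [0, 0, 2, -10, -10]
R5 ← R5 − R2: [0, 0, -1, 5, 5]
R4 ← R4 − (2)·R3: [0, 0, 0, 0, 0]
R5 ← R5 + R3: [0, 0, 0, 0, 0]
3 nonzero rows, so rank(M) = 3.
M has 5 columns; by rank–nullity, nullity = 5 − 3 = 2.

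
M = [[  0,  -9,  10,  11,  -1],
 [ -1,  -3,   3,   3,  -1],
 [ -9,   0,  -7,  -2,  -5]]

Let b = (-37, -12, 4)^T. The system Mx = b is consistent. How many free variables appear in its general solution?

Row reduce the augmented matrix [M | b].
Swap R1 ↔ R2
R3 ← R3 − (9)·R1: [0, 27, -34, -29, 4, 112]
R3 ← R3 + (3)·R2: [0, 0, -4, 4, 1, 1]
The echelon form has 3 nonzero rows, and every pivot lies in the first 5 columns, so rank(M) = rank([M|b]) = 3.
The system is consistent.
Free variables = (unknowns) − (rank) = 5 − 3 = 2.

2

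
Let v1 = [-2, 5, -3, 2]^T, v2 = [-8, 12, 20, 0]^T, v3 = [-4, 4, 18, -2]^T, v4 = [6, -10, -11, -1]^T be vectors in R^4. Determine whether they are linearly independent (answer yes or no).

no

Form the matrix with these vectors as rows and row reduce.
R2 ← R2 − (4)·R1: [0, -8, 32, -8]
R3 ← R3 − (2)·R1: [0, -6, 24, -6]
R4 ← R4 + (3)·R1: [0, 5, -20, 5]
R3 ← R3 − (3/4)·R2: [0, 0, 0, 0]
R4 ← R4 + (5/8)·R2: [0, 0, 0, 0]
2 nonzero rows, so the 4 vectors span a space of dimension 2.
Since 2 < 4, the vectors are linearly dependent.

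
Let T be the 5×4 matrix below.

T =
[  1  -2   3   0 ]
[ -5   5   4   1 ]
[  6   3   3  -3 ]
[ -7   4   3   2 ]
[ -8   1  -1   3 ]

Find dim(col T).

3

Row reduce to echelon form.
R2 ← R2 + (5)·R1: [0, -5, 19, 1]
R3 ← R3 − (6)·R1: [0, 15, -15, -3]
R4 ← R4 + (7)·R1: [0, -10, 24, 2]
R5 ← R5 + (8)·R1: [0, -15, 23, 3]
R3 ← R3 + (3)·R2: [0, 0, 42, 0]
R4 ← R4 − (2)·R2: [0, 0, -14, 0]
R5 ← R5 − (3)·R2: [0, 0, -34, 0]
R4 ← R4 + (1/3)·R3: [0, 0, 0, 0]
R5 ← R5 + (17/21)·R3: [0, 0, 0, 0]
Echelon form has 3 nonzero rows, so rank(T) = 3.
The column space has dimension equal to the rank: 3.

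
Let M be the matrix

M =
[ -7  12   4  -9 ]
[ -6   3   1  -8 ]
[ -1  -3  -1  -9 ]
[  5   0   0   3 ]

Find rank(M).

Row reduce to echelon form.
R2 ← R2 − (6/7)·R1: [0, -51/7, -17/7, -2/7]
R3 ← R3 − (1/7)·R1: [0, -33/7, -11/7, -54/7]
R4 ← R4 + (5/7)·R1: [0, 60/7, 20/7, -24/7]
R3 ← R3 − (11/17)·R2: [0, 0, 0, -128/17]
R4 ← R4 + (20/17)·R2: [0, 0, 0, -64/17]
R4 ← R4 − (1/2)·R3: [0, 0, 0, 0]
Echelon form has 3 nonzero rows, so rank(M) = 3.

3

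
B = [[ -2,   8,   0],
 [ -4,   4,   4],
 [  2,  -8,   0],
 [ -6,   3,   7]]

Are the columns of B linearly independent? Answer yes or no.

Row reduce B to echelon form.
R2 ← R2 − (2)·R1: [0, -12, 4]
R3 ← R3 + R1: [0, 0, 0]
R4 ← R4 − (3)·R1: [0, -21, 7]
R4 ← R4 − (7/4)·R2: [0, 0, 0]
2 pivots among 3 columns.
Only 2 < 3 pivot columns, so the columns are linearly dependent.

no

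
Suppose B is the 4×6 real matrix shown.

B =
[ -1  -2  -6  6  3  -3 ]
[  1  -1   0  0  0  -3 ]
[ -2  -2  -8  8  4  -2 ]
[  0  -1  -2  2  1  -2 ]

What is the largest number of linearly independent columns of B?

2

Row reduce to echelon form.
R2 ← R2 + R1: [0, -3, -6, 6, 3, -6]
R3 ← R3 − (2)·R1: [0, 2, 4, -4, -2, 4]
R3 ← R3 + (2/3)·R2: [0, 0, 0, 0, 0, 0]
R4 ← R4 − (1/3)·R2: [0, 0, 0, 0, 0, 0]
Echelon form has 2 nonzero rows, so rank(B) = 2.
The rank gives the maximum number of linearly independent columns: 2.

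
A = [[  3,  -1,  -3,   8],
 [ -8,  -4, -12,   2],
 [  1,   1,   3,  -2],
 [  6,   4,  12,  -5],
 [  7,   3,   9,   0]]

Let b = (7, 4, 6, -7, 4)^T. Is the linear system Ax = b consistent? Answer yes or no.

no

Row reduce the augmented matrix [A | b].
R2 ← R2 + (8/3)·R1: [0, -20/3, -20, 70/3, 68/3]
R3 ← R3 − (1/3)·R1: [0, 4/3, 4, -14/3, 11/3]
R4 ← R4 − (2)·R1: [0, 6, 18, -21, -21]
R5 ← R5 − (7/3)·R1: [0, 16/3, 16, -56/3, -37/3]
R3 ← R3 + (1/5)·R2: [0, 0, 0, 0, 41/5]
R4 ← R4 + (9/10)·R2: [0, 0, 0, 0, -3/5]
R5 ← R5 + (4/5)·R2: [0, 0, 0, 0, 29/5]
R4 ← R4 + (3/41)·R3: [0, 0, 0, 0, 0]
R5 ← R5 − (29/41)·R3: [0, 0, 0, 0, 0]
The echelon form has 3 nonzero rows; the last pivot sits in the augmented column, so rank(A) = 2 but rank([A|b]) = 3.
Since the ranks differ, the system is inconsistent.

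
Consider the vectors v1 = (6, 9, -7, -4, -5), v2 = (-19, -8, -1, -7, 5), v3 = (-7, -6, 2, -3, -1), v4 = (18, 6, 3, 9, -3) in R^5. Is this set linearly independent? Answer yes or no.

yes

Form the matrix with these vectors as rows and row reduce.
R2 ← R2 + (19/6)·R1: [0, 41/2, -139/6, -59/3, -65/6]
R3 ← R3 + (7/6)·R1: [0, 9/2, -37/6, -23/3, -41/6]
R4 ← R4 − (3)·R1: [0, -21, 24, 21, 12]
R3 ← R3 − (9/41)·R2: [0, 0, -133/123, -412/123, -548/123]
R4 ← R4 + (42/41)·R2: [0, 0, 11/41, 35/41, 37/41]
R4 ← R4 + (33/133)·R3: [0, 0, 0, 3/133, -27/133]
4 nonzero rows, so the 4 vectors span a space of dimension 4.
Since 4 = 4, the vectors are linearly independent.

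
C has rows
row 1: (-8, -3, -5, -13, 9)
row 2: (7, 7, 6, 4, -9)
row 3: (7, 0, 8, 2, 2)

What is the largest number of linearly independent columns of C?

Row reduce to echelon form.
R2 ← R2 + (7/8)·R1: [0, 35/8, 13/8, -59/8, -9/8]
R3 ← R3 + (7/8)·R1: [0, -21/8, 29/8, -75/8, 79/8]
R3 ← R3 + (3/5)·R2: [0, 0, 23/5, -69/5, 46/5]
Echelon form has 3 nonzero rows, so rank(C) = 3.
The rank gives the maximum number of linearly independent columns: 3.

3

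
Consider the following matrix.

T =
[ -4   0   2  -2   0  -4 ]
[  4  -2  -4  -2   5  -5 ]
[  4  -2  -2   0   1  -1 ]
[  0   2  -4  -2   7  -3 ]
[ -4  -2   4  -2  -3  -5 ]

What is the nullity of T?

3

Row reduce to echelon form.
R2 ← R2 + R1: [0, -2, -2, -4, 5, -9]
R3 ← R3 + R1: [0, -2, 0, -2, 1, -5]
R5 ← R5 − R1: [0, -2, 2, 0, -3, -1]
R3 ← R3 − R2: [0, 0, 2, 2, -4, 4]
R4 ← R4 + R2: [0, 0, -6, -6, 12, -12]
R5 ← R5 − R2: [0, 0, 4, 4, -8, 8]
R4 ← R4 + (3)·R3: [0, 0, 0, 0, 0, 0]
R5 ← R5 − (2)·R3: [0, 0, 0, 0, 0, 0]
3 nonzero rows, so rank(T) = 3.
T has 6 columns; by rank–nullity, nullity = 6 − 3 = 3.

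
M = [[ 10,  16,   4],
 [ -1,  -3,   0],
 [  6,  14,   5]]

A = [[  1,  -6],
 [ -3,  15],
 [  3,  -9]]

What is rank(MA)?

First compute MA:
[[-26, 144],
 [  8, -39],
 [-21, 129]]
Now row reduce the product.
R2 ← R2 + (4/13)·R1: [0, 69/13]
R3 ← R3 − (21/26)·R1: [0, 165/13]
R3 ← R3 − (55/23)·R2: [0, 0]
2 nonzero rows, so rank(MA) = 2.

2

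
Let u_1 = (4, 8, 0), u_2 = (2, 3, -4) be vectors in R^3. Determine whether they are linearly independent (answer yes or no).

Form the matrix with these vectors as rows and row reduce.
R2 ← R2 − (1/2)·R1: [0, -1, -4]
2 nonzero rows, so the 2 vectors span a space of dimension 2.
Since 2 = 2, the vectors are linearly independent.

yes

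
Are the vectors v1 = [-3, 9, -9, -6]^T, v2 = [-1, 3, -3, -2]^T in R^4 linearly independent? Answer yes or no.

Form the matrix with these vectors as rows and row reduce.
R2 ← R2 − (1/3)·R1: [0, 0, 0, 0]
1 nonzero row, so the 2 vectors span a space of dimension 1.
Since 1 < 2, the vectors are linearly dependent.

no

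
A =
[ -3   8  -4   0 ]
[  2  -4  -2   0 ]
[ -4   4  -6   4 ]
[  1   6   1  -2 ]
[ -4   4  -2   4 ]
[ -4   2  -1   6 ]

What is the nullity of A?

Row reduce to echelon form.
R2 ← R2 + (2/3)·R1: [0, 4/3, -14/3, 0]
R3 ← R3 − (4/3)·R1: [0, -20/3, -2/3, 4]
R4 ← R4 + (1/3)·R1: [0, 26/3, -1/3, -2]
R5 ← R5 − (4/3)·R1: [0, -20/3, 10/3, 4]
R6 ← R6 − (4/3)·R1: [0, -26/3, 13/3, 6]
R3 ← R3 + (5)·R2: [0, 0, -24, 4]
R4 ← R4 − (13/2)·R2: [0, 0, 30, -2]
R5 ← R5 + (5)·R2: [0, 0, -20, 4]
R6 ← R6 + (13/2)·R2: [0, 0, -26, 6]
R4 ← R4 + (5/4)·R3: [0, 0, 0, 3]
R5 ← R5 − (5/6)·R3: [0, 0, 0, 2/3]
R6 ← R6 − (13/12)·R3: [0, 0, 0, 5/3]
R5 ← R5 − (2/9)·R4: [0, 0, 0, 0]
R6 ← R6 − (5/9)·R4: [0, 0, 0, 0]
4 nonzero rows, so rank(A) = 4.
A has 4 columns; by rank–nullity, nullity = 4 − 4 = 0.

0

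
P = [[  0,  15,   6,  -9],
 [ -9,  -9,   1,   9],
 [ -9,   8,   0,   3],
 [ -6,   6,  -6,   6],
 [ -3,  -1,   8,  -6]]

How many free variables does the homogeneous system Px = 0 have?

Row reduce to echelon form.
Swap R1 ↔ R2
R3 ← R3 − R1: [0, 17, -1, -6]
R4 ← R4 − (2/3)·R1: [0, 12, -20/3, 0]
R5 ← R5 − (1/3)·R1: [0, 2, 23/3, -9]
R3 ← R3 − (17/15)·R2: [0, 0, -39/5, 21/5]
R4 ← R4 − (4/5)·R2: [0, 0, -172/15, 36/5]
R5 ← R5 − (2/15)·R2: [0, 0, 103/15, -39/5]
R4 ← R4 − (172/117)·R3: [0, 0, 0, 40/39]
R5 ← R5 + (103/117)·R3: [0, 0, 0, -160/39]
R5 ← R5 + (4)·R4: [0, 0, 0, 0]
4 nonzero rows, so rank(P) = 4.
P has 4 columns; by rank–nullity, nullity = 4 − 4 = 0.

0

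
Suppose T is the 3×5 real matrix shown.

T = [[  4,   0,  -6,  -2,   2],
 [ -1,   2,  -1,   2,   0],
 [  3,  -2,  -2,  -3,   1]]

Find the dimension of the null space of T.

Row reduce to echelon form.
R2 ← R2 + (1/4)·R1: [0, 2, -5/2, 3/2, 1/2]
R3 ← R3 − (3/4)·R1: [0, -2, 5/2, -3/2, -1/2]
R3 ← R3 + R2: [0, 0, 0, 0, 0]
2 nonzero rows, so rank(T) = 2.
T has 5 columns; by rank–nullity, nullity = 5 − 2 = 3.

3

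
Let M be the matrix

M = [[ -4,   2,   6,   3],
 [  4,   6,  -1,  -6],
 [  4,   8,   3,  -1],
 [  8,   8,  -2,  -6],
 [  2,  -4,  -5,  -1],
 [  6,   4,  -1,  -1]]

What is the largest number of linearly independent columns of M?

Row reduce to echelon form.
R2 ← R2 + R1: [0, 8, 5, -3]
R3 ← R3 + R1: [0, 10, 9, 2]
R4 ← R4 + (2)·R1: [0, 12, 10, 0]
R5 ← R5 + (1/2)·R1: [0, -3, -2, 1/2]
R6 ← R6 + (3/2)·R1: [0, 7, 8, 7/2]
R3 ← R3 − (5/4)·R2: [0, 0, 11/4, 23/4]
R4 ← R4 − (3/2)·R2: [0, 0, 5/2, 9/2]
R5 ← R5 + (3/8)·R2: [0, 0, -1/8, -5/8]
R6 ← R6 − (7/8)·R2: [0, 0, 29/8, 49/8]
R4 ← R4 − (10/11)·R3: [0, 0, 0, -8/11]
R5 ← R5 + (1/22)·R3: [0, 0, 0, -4/11]
R6 ← R6 − (29/22)·R3: [0, 0, 0, -16/11]
R5 ← R5 − (1/2)·R4: [0, 0, 0, 0]
R6 ← R6 − (2)·R4: [0, 0, 0, 0]
Echelon form has 4 nonzero rows, so rank(M) = 4.
The rank gives the maximum number of linearly independent columns: 4.

4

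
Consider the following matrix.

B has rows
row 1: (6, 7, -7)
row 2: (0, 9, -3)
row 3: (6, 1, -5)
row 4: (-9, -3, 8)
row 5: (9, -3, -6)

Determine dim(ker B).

Row reduce to echelon form.
R3 ← R3 − R1: [0, -6, 2]
R4 ← R4 + (3/2)·R1: [0, 15/2, -5/2]
R5 ← R5 − (3/2)·R1: [0, -27/2, 9/2]
R3 ← R3 + (2/3)·R2: [0, 0, 0]
R4 ← R4 − (5/6)·R2: [0, 0, 0]
R5 ← R5 + (3/2)·R2: [0, 0, 0]
2 nonzero rows, so rank(B) = 2.
B has 3 columns; by rank–nullity, nullity = 3 − 2 = 1.

1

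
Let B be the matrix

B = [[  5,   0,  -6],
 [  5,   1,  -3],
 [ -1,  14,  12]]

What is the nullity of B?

0

Row reduce to echelon form.
R2 ← R2 − R1: [0, 1, 3]
R3 ← R3 + (1/5)·R1: [0, 14, 54/5]
R3 ← R3 − (14)·R2: [0, 0, -156/5]
3 nonzero rows, so rank(B) = 3.
B has 3 columns; by rank–nullity, nullity = 3 − 3 = 0.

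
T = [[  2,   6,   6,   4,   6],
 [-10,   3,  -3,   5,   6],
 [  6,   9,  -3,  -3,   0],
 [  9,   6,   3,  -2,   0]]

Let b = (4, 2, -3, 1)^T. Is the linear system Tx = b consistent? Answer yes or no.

no

Row reduce the augmented matrix [T | b].
R2 ← R2 + (5)·R1: [0, 33, 27, 25, 36, 22]
R3 ← R3 − (3)·R1: [0, -9, -21, -15, -18, -15]
R4 ← R4 − (9/2)·R1: [0, -21, -24, -20, -27, -17]
R3 ← R3 + (3/11)·R2: [0, 0, -150/11, -90/11, -90/11, -9]
R4 ← R4 + (7/11)·R2: [0, 0, -75/11, -45/11, -45/11, -3]
R4 ← R4 − (1/2)·R3: [0, 0, 0, 0, 0, 3/2]
The echelon form has 4 nonzero rows; the last pivot sits in the augmented column, so rank(T) = 3 but rank([T|b]) = 4.
Since the ranks differ, the system is inconsistent.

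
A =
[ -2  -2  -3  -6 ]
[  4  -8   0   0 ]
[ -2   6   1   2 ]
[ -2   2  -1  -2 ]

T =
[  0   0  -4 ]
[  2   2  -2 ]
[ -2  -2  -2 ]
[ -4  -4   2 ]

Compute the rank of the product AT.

2

First compute AT:
[[ 26,  26,   6],
 [-16, -16,   0],
 [  2,   2,  -2],
 [ 14,  14,   2]]
Now row reduce the product.
R2 ← R2 + (8/13)·R1: [0, 0, 48/13]
R3 ← R3 − (1/13)·R1: [0, 0, -32/13]
R4 ← R4 − (7/13)·R1: [0, 0, -16/13]
R3 ← R3 + (2/3)·R2: [0, 0, 0]
R4 ← R4 + (1/3)·R2: [0, 0, 0]
2 nonzero rows, so rank(AT) = 2.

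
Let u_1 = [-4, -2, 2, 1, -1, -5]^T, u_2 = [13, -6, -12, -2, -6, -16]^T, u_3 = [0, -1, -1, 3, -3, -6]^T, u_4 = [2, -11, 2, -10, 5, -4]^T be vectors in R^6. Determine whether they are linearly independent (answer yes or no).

yes

Form the matrix with these vectors as rows and row reduce.
R2 ← R2 + (13/4)·R1: [0, -25/2, -11/2, 5/4, -37/4, -129/4]
R4 ← R4 + (1/2)·R1: [0, -12, 3, -19/2, 9/2, -13/2]
R3 ← R3 − (2/25)·R2: [0, 0, -14/25, 29/10, -113/50, -171/50]
R4 ← R4 − (24/25)·R2: [0, 0, 207/25, -107/10, 669/50, 1223/50]
R4 ← R4 + (207/14)·R3: [0, 0, 0, 901/28, -561/28, -731/28]
4 nonzero rows, so the 4 vectors span a space of dimension 4.
Since 4 = 4, the vectors are linearly independent.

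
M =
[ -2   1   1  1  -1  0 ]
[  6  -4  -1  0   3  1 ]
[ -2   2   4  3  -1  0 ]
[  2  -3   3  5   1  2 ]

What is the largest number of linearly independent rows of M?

Row reduce to echelon form.
R2 ← R2 + (3)·R1: [0, -1, 2, 3, 0, 1]
R3 ← R3 − R1: [0, 1, 3, 2, 0, 0]
R4 ← R4 + R1: [0, -2, 4, 6, 0, 2]
R3 ← R3 + R2: [0, 0, 5, 5, 0, 1]
R4 ← R4 − (2)·R2: [0, 0, 0, 0, 0, 0]
Echelon form has 3 nonzero rows, so rank(M) = 3.
The rank gives the maximum number of linearly independent rows: 3.

3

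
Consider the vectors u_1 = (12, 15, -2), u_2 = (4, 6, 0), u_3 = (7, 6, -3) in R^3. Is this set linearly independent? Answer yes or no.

no

Form the matrix with these vectors as rows and row reduce.
R2 ← R2 − (1/3)·R1: [0, 1, 2/3]
R3 ← R3 − (7/12)·R1: [0, -11/4, -11/6]
R3 ← R3 + (11/4)·R2: [0, 0, 0]
2 nonzero rows, so the 3 vectors span a space of dimension 2.
Since 2 < 3, the vectors are linearly dependent.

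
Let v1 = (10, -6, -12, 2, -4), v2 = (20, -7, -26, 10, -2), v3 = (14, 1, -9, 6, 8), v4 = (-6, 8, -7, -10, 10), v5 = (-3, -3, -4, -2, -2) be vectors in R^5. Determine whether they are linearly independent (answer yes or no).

yes

Form the matrix with these vectors as rows and row reduce.
R2 ← R2 − (2)·R1: [0, 5, -2, 6, 6]
R3 ← R3 − (7/5)·R1: [0, 47/5, 39/5, 16/5, 68/5]
R4 ← R4 + (3/5)·R1: [0, 22/5, -71/5, -44/5, 38/5]
R5 ← R5 + (3/10)·R1: [0, -24/5, -38/5, -7/5, -16/5]
R3 ← R3 − (47/25)·R2: [0, 0, 289/25, -202/25, 58/25]
R4 ← R4 − (22/25)·R2: [0, 0, -311/25, -352/25, 58/25]
R5 ← R5 + (24/25)·R2: [0, 0, -238/25, 109/25, 64/25]
R4 ← R4 + (311/289)·R3: [0, 0, 0, -6582/289, 1392/289]
R5 ← R5 + (14/17)·R3: [0, 0, 0, -39/17, 76/17]
R5 ← R5 − (221/2194)·R4: [0, 0, 0, 0, 4372/1097]
5 nonzero rows, so the 5 vectors span a space of dimension 5.
Since 5 = 5, the vectors are linearly independent.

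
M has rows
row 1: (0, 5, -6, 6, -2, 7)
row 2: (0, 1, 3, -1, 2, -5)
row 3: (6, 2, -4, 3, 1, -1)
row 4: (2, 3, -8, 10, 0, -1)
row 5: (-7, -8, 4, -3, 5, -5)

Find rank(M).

Row reduce to echelon form.
Swap R1 ↔ R3
R4 ← R4 − (1/3)·R1: [0, 7/3, -20/3, 9, -1/3, -2/3]
R5 ← R5 + (7/6)·R1: [0, -17/3, -2/3, 1/2, 37/6, -37/6]
R3 ← R3 − (5)·R2: [0, 0, -21, 11, -12, 32]
R4 ← R4 − (7/3)·R2: [0, 0, -41/3, 34/3, -5, 11]
R5 ← R5 + (17/3)·R2: [0, 0, 49/3, -31/6, 35/2, -69/2]
R4 ← R4 − (41/63)·R3: [0, 0, 0, 263/63, 59/21, -619/63]
R5 ← R5 + (7/9)·R3: [0, 0, 0, 61/18, 49/6, -173/18]
R5 ← R5 − (427/526)·R4: [0, 0, 0, 0, 1548/263, -430/263]
Echelon form has 5 nonzero rows, so rank(M) = 5.

5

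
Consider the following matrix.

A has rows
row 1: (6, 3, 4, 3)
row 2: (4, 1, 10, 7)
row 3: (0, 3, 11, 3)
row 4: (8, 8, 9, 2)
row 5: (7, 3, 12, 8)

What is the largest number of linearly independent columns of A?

Row reduce to echelon form.
R2 ← R2 − (2/3)·R1: [0, -1, 22/3, 5]
R4 ← R4 − (4/3)·R1: [0, 4, 11/3, -2]
R5 ← R5 − (7/6)·R1: [0, -1/2, 22/3, 9/2]
R3 ← R3 + (3)·R2: [0, 0, 33, 18]
R4 ← R4 + (4)·R2: [0, 0, 33, 18]
R5 ← R5 − (1/2)·R2: [0, 0, 11/3, 2]
R4 ← R4 − R3: [0, 0, 0, 0]
R5 ← R5 − (1/9)·R3: [0, 0, 0, 0]
Echelon form has 3 nonzero rows, so rank(A) = 3.
The rank gives the maximum number of linearly independent columns: 3.

3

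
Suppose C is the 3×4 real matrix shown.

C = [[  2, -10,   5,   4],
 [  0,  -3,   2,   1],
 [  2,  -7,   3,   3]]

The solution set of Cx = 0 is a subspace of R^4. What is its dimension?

2

Row reduce to echelon form.
R3 ← R3 − R1: [0, 3, -2, -1]
R3 ← R3 + R2: [0, 0, 0, 0]
2 nonzero rows, so rank(C) = 2.
C has 4 columns; by rank–nullity, nullity = 4 − 2 = 2.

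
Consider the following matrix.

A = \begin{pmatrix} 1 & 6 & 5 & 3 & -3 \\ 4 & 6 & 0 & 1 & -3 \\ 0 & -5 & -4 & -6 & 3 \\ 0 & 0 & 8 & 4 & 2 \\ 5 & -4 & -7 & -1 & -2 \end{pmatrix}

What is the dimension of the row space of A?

Row reduce to echelon form.
R2 ← R2 − (4)·R1: [0, -18, -20, -11, 9]
R5 ← R5 − (5)·R1: [0, -34, -32, -16, 13]
R3 ← R3 − (5/18)·R2: [0, 0, 14/9, -53/18, 1/2]
R5 ← R5 − (17/9)·R2: [0, 0, 52/9, 43/9, -4]
R4 ← R4 − (36/7)·R3: [0, 0, 0, 134/7, -4/7]
R5 ← R5 − (26/7)·R3: [0, 0, 0, 110/7, -41/7]
R5 ← R5 − (55/67)·R4: [0, 0, 0, 0, -361/67]
Echelon form has 5 nonzero rows, so rank(A) = 5.
The row space has dimension equal to the rank: 5.

5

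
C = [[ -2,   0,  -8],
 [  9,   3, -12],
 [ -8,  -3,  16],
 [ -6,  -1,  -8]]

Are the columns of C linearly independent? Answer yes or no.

Row reduce C to echelon form.
R2 ← R2 + (9/2)·R1: [0, 3, -48]
R3 ← R3 − (4)·R1: [0, -3, 48]
R4 ← R4 − (3)·R1: [0, -1, 16]
R3 ← R3 + R2: [0, 0, 0]
R4 ← R4 + (1/3)·R2: [0, 0, 0]
2 pivots among 3 columns.
Only 2 < 3 pivot columns, so the columns are linearly dependent.

no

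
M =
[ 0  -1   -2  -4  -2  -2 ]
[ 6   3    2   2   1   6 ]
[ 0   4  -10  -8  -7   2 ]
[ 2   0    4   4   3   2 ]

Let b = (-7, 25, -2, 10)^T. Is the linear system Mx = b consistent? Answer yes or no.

Row reduce the augmented matrix [M | b].
Swap R1 ↔ R2
R4 ← R4 − (1/3)·R1: [0, -1, 10/3, 10/3, 8/3, 0, 5/3]
R3 ← R3 + (4)·R2: [0, 0, -18, -24, -15, -6, -30]
R4 ← R4 − R2: [0, 0, 16/3, 22/3, 14/3, 2, 26/3]
R4 ← R4 + (8/27)·R3: [0, 0, 0, 2/9, 2/9, 2/9, -2/9]
The echelon form has 4 nonzero rows, and every pivot lies in the first 6 columns, so rank(M) = rank([M|b]) = 4.
The system is consistent.

yes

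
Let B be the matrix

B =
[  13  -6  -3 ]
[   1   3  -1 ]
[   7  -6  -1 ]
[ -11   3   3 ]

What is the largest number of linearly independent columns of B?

Row reduce to echelon form.
R2 ← R2 − (1/13)·R1: [0, 45/13, -10/13]
R3 ← R3 − (7/13)·R1: [0, -36/13, 8/13]
R4 ← R4 + (11/13)·R1: [0, -27/13, 6/13]
R3 ← R3 + (4/5)·R2: [0, 0, 0]
R4 ← R4 + (3/5)·R2: [0, 0, 0]
Echelon form has 2 nonzero rows, so rank(B) = 2.
The rank gives the maximum number of linearly independent columns: 2.

2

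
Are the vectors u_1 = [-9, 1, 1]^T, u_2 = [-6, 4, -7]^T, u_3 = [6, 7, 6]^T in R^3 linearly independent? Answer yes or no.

yes

Form the matrix with these vectors as rows and row reduce.
R2 ← R2 − (2/3)·R1: [0, 10/3, -23/3]
R3 ← R3 + (2/3)·R1: [0, 23/3, 20/3]
R3 ← R3 − (23/10)·R2: [0, 0, 243/10]
3 nonzero rows, so the 3 vectors span a space of dimension 3.
Since 3 = 3, the vectors are linearly independent.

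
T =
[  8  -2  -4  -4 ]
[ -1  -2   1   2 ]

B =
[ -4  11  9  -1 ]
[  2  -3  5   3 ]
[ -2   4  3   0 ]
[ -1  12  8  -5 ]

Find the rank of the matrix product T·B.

2

First compute TB:
[[-24,  30,  18,   6],
 [ -4,  23,   0, -15]]
Now row reduce the product.
R2 ← R2 − (1/6)·R1: [0, 18, -3, -16]
2 nonzero rows, so rank(TB) = 2.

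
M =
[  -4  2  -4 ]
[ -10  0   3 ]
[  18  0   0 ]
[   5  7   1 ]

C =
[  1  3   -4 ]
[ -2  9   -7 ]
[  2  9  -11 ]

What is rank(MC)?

First compute MC:
[[-16, -30,  46],
 [ -4,  -3,   7],
 [ 18,  54, -72],
 [ -7,  87, -80]]
Now row reduce the product.
R2 ← R2 − (1/4)·R1: [0, 9/2, -9/2]
R3 ← R3 + (9/8)·R1: [0, 81/4, -81/4]
R4 ← R4 − (7/16)·R1: [0, 801/8, -801/8]
R3 ← R3 − (9/2)·R2: [0, 0, 0]
R4 ← R4 − (89/4)·R2: [0, 0, 0]
2 nonzero rows, so rank(MC) = 2.

2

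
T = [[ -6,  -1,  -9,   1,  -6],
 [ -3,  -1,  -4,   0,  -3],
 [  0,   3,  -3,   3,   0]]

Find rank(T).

Row reduce to echelon form.
R2 ← R2 − (1/2)·R1: [0, -1/2, 1/2, -1/2, 0]
R3 ← R3 + (6)·R2: [0, 0, 0, 0, 0]
Echelon form has 2 nonzero rows, so rank(T) = 2.

2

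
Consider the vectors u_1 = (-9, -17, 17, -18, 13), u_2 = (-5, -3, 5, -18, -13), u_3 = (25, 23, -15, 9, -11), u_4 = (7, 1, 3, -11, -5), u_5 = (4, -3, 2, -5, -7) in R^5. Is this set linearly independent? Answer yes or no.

no

Form the matrix with these vectors as rows and row reduce.
R2 ← R2 − (5/9)·R1: [0, 58/9, -40/9, -8, -182/9]
R3 ← R3 + (25/9)·R1: [0, -218/9, 290/9, -41, 226/9]
R4 ← R4 + (7/9)·R1: [0, -110/9, 146/9, -25, 46/9]
R5 ← R5 + (4/9)·R1: [0, -95/9, 86/9, -13, -11/9]
R3 ← R3 + (109/29)·R2: [0, 0, 450/29, -2061/29, -1476/29]
R4 ← R4 + (55/29)·R2: [0, 0, 226/29, -1165/29, -964/29]
R5 ← R5 + (95/58)·R2: [0, 0, 66/29, -757/29, -996/29]
R4 ← R4 − (113/225)·R3: [0, 0, 0, -112/25, -192/25]
R5 ← R5 − (11/75)·R3: [0, 0, 0, -392/25, -672/25]
R5 ← R5 − (7/2)·R4: [0, 0, 0, 0, 0]
4 nonzero rows, so the 5 vectors span a space of dimension 4.
Since 4 < 5, the vectors are linearly dependent.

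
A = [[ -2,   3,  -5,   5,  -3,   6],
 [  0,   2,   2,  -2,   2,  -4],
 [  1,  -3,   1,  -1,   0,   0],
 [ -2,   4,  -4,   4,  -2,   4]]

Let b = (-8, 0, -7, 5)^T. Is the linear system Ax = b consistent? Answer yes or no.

Row reduce the augmented matrix [A | b].
R3 ← R3 + (1/2)·R1: [0, -3/2, -3/2, 3/2, -3/2, 3, -11]
R4 ← R4 − R1: [0, 1, 1, -1, 1, -2, 13]
R3 ← R3 + (3/4)·R2: [0, 0, 0, 0, 0, 0, -11]
R4 ← R4 − (1/2)·R2: [0, 0, 0, 0, 0, 0, 13]
R4 ← R4 + (13/11)·R3: [0, 0, 0, 0, 0, 0, 0]
The echelon form has 3 nonzero rows; the last pivot sits in the augmented column, so rank(A) = 2 but rank([A|b]) = 3.
Since the ranks differ, the system is inconsistent.

no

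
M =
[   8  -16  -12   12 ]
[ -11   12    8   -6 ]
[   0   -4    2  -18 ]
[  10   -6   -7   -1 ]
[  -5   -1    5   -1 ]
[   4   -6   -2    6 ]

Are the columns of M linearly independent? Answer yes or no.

yes

Row reduce M to echelon form.
R2 ← R2 + (11/8)·R1: [0, -10, -17/2, 21/2]
R4 ← R4 − (5/4)·R1: [0, 14, 8, -16]
R5 ← R5 + (5/8)·R1: [0, -11, -5/2, 13/2]
R6 ← R6 − (1/2)·R1: [0, 2, 4, 0]
R3 ← R3 − (2/5)·R2: [0, 0, 27/5, -111/5]
R4 ← R4 + (7/5)·R2: [0, 0, -39/10, -13/10]
R5 ← R5 − (11/10)·R2: [0, 0, 137/20, -101/20]
R6 ← R6 + (1/5)·R2: [0, 0, 23/10, 21/10]
R4 ← R4 + (13/18)·R3: [0, 0, 0, -52/3]
R5 ← R5 − (137/108)·R3: [0, 0, 0, 208/9]
R6 ← R6 − (23/54)·R3: [0, 0, 0, 104/9]
R5 ← R5 + (4/3)·R4: [0, 0, 0, 0]
R6 ← R6 + (2/3)·R4: [0, 0, 0, 0]
4 pivots among 4 columns.
Every column is a pivot column, so the columns are linearly independent.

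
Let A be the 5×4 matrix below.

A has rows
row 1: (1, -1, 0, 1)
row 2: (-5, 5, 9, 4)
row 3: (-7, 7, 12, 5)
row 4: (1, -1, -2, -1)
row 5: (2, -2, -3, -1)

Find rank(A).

Row reduce to echelon form.
R2 ← R2 + (5)·R1: [0, 0, 9, 9]
R3 ← R3 + (7)·R1: [0, 0, 12, 12]
R4 ← R4 − R1: [0, 0, -2, -2]
R5 ← R5 − (2)·R1: [0, 0, -3, -3]
R3 ← R3 − (4/3)·R2: [0, 0, 0, 0]
R4 ← R4 + (2/9)·R2: [0, 0, 0, 0]
R5 ← R5 + (1/3)·R2: [0, 0, 0, 0]
Echelon form has 2 nonzero rows, so rank(A) = 2.

2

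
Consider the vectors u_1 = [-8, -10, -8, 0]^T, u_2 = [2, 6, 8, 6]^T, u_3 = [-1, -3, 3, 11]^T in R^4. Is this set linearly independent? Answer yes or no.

yes

Form the matrix with these vectors as rows and row reduce.
R2 ← R2 + (1/4)·R1: [0, 7/2, 6, 6]
R3 ← R3 − (1/8)·R1: [0, -7/4, 4, 11]
R3 ← R3 + (1/2)·R2: [0, 0, 7, 14]
3 nonzero rows, so the 3 vectors span a space of dimension 3.
Since 3 = 3, the vectors are linearly independent.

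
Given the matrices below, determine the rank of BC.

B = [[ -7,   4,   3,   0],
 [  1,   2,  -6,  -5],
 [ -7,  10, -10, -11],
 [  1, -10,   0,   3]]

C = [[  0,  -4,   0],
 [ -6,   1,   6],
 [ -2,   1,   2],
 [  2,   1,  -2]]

2

First compute BC:
[[-30,  35,  30],
 [-10, -13,  10],
 [-62,  17,  62],
 [ 66, -11, -66]]
Now row reduce the product.
R2 ← R2 − (1/3)·R1: [0, -74/3, 0]
R3 ← R3 − (31/15)·R1: [0, -166/3, 0]
R4 ← R4 + (11/5)·R1: [0, 66, 0]
R3 ← R3 − (83/37)·R2: [0, 0, 0]
R4 ← R4 + (99/37)·R2: [0, 0, 0]
2 nonzero rows, so rank(BC) = 2.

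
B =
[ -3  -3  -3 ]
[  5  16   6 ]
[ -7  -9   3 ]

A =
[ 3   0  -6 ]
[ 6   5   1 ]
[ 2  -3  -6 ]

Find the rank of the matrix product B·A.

First compute BA:
[[-33,  -6,  33],
 [123,  62, -50],
 [-69, -54,  15]]
Now row reduce the product.
R2 ← R2 + (41/11)·R1: [0, 436/11, 73]
R3 ← R3 − (23/11)·R1: [0, -456/11, -54]
R3 ← R3 + (114/109)·R2: [0, 0, 2436/109]
3 nonzero rows, so rank(BA) = 3.

3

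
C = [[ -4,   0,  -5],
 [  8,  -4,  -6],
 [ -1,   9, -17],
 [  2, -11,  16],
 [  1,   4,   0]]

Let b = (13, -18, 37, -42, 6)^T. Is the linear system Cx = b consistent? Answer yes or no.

yes

Row reduce the augmented matrix [C | b].
R2 ← R2 + (2)·R1: [0, -4, -16, 8]
R3 ← R3 − (1/4)·R1: [0, 9, -63/4, 135/4]
R4 ← R4 + (1/2)·R1: [0, -11, 27/2, -71/2]
R5 ← R5 + (1/4)·R1: [0, 4, -5/4, 37/4]
R3 ← R3 + (9/4)·R2: [0, 0, -207/4, 207/4]
R4 ← R4 − (11/4)·R2: [0, 0, 115/2, -115/2]
R5 ← R5 + R2: [0, 0, -69/4, 69/4]
R4 ← R4 + (10/9)·R3: [0, 0, 0, 0]
R5 ← R5 − (1/3)·R3: [0, 0, 0, 0]
The echelon form has 3 nonzero rows, and every pivot lies in the first 3 columns, so rank(C) = rank([C|b]) = 3.
The system is consistent.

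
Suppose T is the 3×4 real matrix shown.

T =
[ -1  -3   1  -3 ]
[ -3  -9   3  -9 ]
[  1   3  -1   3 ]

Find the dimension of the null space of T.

Row reduce to echelon form.
R2 ← R2 − (3)·R1: [0, 0, 0, 0]
R3 ← R3 + R1: [0, 0, 0, 0]
1 nonzero row, so rank(T) = 1.
T has 4 columns; by rank–nullity, nullity = 4 − 1 = 3.

3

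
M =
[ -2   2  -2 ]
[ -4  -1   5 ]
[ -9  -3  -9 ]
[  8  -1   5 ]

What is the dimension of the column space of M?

3

Row reduce to echelon form.
R2 ← R2 − (2)·R1: [0, -5, 9]
R3 ← R3 − (9/2)·R1: [0, -12, 0]
R4 ← R4 + (4)·R1: [0, 7, -3]
R3 ← R3 − (12/5)·R2: [0, 0, -108/5]
R4 ← R4 + (7/5)·R2: [0, 0, 48/5]
R4 ← R4 + (4/9)·R3: [0, 0, 0]
Echelon form has 3 nonzero rows, so rank(M) = 3.
The column space has dimension equal to the rank: 3.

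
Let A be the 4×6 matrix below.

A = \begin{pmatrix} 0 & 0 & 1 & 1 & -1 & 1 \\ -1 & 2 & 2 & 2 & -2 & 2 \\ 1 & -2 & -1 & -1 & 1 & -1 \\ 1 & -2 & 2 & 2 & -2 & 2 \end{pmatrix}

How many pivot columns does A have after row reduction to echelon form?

Row reduce to echelon form.
Swap R1 ↔ R2
R3 ← R3 + R1: [0, 0, 1, 1, -1, 1]
R4 ← R4 + R1: [0, 0, 4, 4, -4, 4]
R3 ← R3 − R2: [0, 0, 0, 0, 0, 0]
R4 ← R4 − (4)·R2: [0, 0, 0, 0, 0, 0]
Echelon form has 2 nonzero rows, so rank(A) = 2.
Each nonzero row contributes one pivot column: 2 pivot columns.

2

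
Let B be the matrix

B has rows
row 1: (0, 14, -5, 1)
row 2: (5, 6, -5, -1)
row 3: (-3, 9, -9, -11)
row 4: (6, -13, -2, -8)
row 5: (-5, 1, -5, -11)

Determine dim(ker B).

1

Row reduce to echelon form.
Swap R1 ↔ R2
R3 ← R3 + (3/5)·R1: [0, 63/5, -12, -58/5]
R4 ← R4 − (6/5)·R1: [0, -101/5, 4, -34/5]
R5 ← R5 + R1: [0, 7, -10, -12]
R3 ← R3 − (9/10)·R2: [0, 0, -15/2, -25/2]
R4 ← R4 + (101/70)·R2: [0, 0, -45/14, -75/14]
R5 ← R5 − (1/2)·R2: [0, 0, -15/2, -25/2]
R4 ← R4 − (3/7)·R3: [0, 0, 0, 0]
R5 ← R5 − R3: [0, 0, 0, 0]
3 nonzero rows, so rank(B) = 3.
B has 4 columns; by rank–nullity, nullity = 4 − 3 = 1.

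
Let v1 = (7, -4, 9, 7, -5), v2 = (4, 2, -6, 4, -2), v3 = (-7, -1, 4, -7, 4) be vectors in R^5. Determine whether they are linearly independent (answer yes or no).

Form the matrix with these vectors as rows and row reduce.
R2 ← R2 − (4/7)·R1: [0, 30/7, -78/7, 0, 6/7]
R3 ← R3 + R1: [0, -5, 13, 0, -1]
R3 ← R3 + (7/6)·R2: [0, 0, 0, 0, 0]
2 nonzero rows, so the 3 vectors span a space of dimension 2.
Since 2 < 3, the vectors are linearly dependent.

no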